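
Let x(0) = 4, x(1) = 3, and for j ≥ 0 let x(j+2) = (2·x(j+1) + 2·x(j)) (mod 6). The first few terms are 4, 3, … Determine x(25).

0

Computing terms: x(0) = 4; x(1) = 3; x(2) = 2; x(3) = 4; x(4) = 0; x(5) = 2; x(6) = 4.
Since (x(5), x(6)) = (x(2), x(3)) = (2, 4) (two consecutive terms determine the rest), the sequence is eventually periodic: after a pre-period of length 2 it cycles with period 3.
For j ≥ 2, x(j) depends only on (j - 2) mod 3. (25 - 2) mod 3 = 2, so x(25) = x(4) = 0.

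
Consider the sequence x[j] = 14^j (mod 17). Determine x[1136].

1

We have x[0] = 1, x[1] = 14, x[2] = 9, x[3] = 7, x[4] = 13, x[5] = 12, x[6] = 15, x[7] = 6, x[8] = 16, x[9] = 3, x[10] = 8, x[11] = 10, x[12] = 4, x[13] = 5, x[14] = 2, x[15] = 11, x[16] = 1.
Since x[16] = x[0] = 1, the sequence is periodic with period 16.
(1136 - 0) mod 16 = 0, so x[1136] = x[0] = 1.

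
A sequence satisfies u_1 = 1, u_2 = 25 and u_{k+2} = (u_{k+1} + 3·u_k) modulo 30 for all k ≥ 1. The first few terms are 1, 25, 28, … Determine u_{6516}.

22

We have u_1 = 1, u_2 = 25, u_3 = 28, u_4 = 13, u_5 = 7, u_6 = 16, u_7 = 7, u_8 = 25, u_9 = 16, u_{10} = 1, u_{11} = 19, u_{12} = 22, u_{13} = 19, u_{14} = 25, u_{15} = 22, u_{16} = 7, u_{17} = 13, u_{18} = 4, u_{19} = 13, u_{20} = 25, u_{21} = 4, u_{22} = 19, u_{23} = 1, u_{24} = 28, u_{25} = 1, u_{26} = 25.
The sequence repeats with period 24.
(6516 - 1) mod 24 = 11, so u_{6516} = u_{12} = 22.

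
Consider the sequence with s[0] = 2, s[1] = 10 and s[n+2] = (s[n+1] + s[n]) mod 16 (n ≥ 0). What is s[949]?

10

We have s[0] = 2, s[1] = 10, s[2] = 12, s[3] = 6, s[4] = 2, s[5] = 8, s[6] = 10, s[7] = 2, s[8] = 12, s[9] = 14, s[10] = 10, s[11] = 8, s[12] = 2, s[13] = 10.
Since (s[12], s[13]) = (s[0], s[1]) = (2, 10) (two consecutive terms determine the rest), the sequence is periodic with period 12.
(949 - 0) mod 12 = 1, so s[949] = s[1] = 10.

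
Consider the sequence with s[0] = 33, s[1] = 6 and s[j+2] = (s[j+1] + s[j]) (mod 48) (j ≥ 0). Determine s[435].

We have s[0] = 33,  s[1] = 6,  s[2] = 39,  s[3] = 45,  s[4] = 36,  s[5] = 33,  s[6] = 21,  s[7] = 6,  s[8] = 27,  s[9] = 33,  s[10] = 12,  s[11] = 45,  s[12] = 9,  s[13] = 6,  s[14] = 15,  s[15] = 21,  s[16] = 36,  s[17] = 9,  s[18] = 45,  s[19] = 6,  s[20] = 3,  s[21] = 9,  s[22] = 12,  s[23] = 21,  s[24] = 33,  s[25] = 6.
Since (s[24], s[25]) = (s[0], s[1]) = (33, 6) (two consecutive terms determine the rest), the sequence is periodic with period 24.
So s[435] = s[0 + ((435-0) mod 24)] = s[3] = 45.

45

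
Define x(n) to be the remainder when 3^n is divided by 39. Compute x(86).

Computing terms: x(1) = 3, x(2) = 9, x(3) = 27, x(4) = 3.
Since x(4) = x(1) = 3, the sequence is periodic with period 3.
So x(86) = x(1 + ((86-1) mod 3)) = x(2) = 9.

9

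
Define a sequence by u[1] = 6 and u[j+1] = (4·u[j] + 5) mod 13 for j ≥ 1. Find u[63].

4

We have u[1] = 6, u[2] = 3, u[3] = 4, u[4] = 8, u[5] = 11, u[6] = 10, u[7] = 6.
The sequence repeats with period 6.
(63 - 1) mod 6 = 2, so u[63] = u[3] = 4.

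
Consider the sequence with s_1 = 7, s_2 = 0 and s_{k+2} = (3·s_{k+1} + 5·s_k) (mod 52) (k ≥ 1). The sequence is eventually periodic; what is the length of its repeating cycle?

12

Computing terms: s_1 = 7, s_2 = 0, s_3 = 35, s_4 = 1, s_5 = 22, s_6 = 19, s_7 = 11, s_8 = 24, s_9 = 23, s_{10} = 33, s_{11} = 6, s_{12} = 27, s_{13} = 7, s_{14} = 0.
Since (s_{13}, s_{14}) = (s_1, s_2) = (7, 0) (two consecutive terms determine the rest), the sequence is periodic with period 12.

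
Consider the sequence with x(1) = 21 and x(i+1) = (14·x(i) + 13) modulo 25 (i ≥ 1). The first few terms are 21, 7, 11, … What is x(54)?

Computing terms: x(1) = 21, x(2) = 7, x(3) = 11, x(4) = 17, x(5) = 1, x(6) = 2, x(7) = 16, x(8) = 12, x(9) = 6, x(10) = 22, x(11) = 21.
Since x(11) = x(1) = 21, the sequence is periodic with period 10.
(54 - 1) mod 10 = 3, so x(54) = x(4) = 17.

17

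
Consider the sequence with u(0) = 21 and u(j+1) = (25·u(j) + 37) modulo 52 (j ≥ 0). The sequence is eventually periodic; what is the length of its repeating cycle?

4

Listing terms: u(0) = 21, u(1) = 42, u(2) = 47, u(3) = 16, u(4) = 21.
The sequence repeats with period 4.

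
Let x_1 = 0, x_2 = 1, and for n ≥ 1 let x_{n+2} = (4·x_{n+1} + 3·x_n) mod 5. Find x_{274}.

3

Computing terms: x_1 = 0,  x_2 = 1,  x_3 = 4,  x_4 = 4,  x_5 = 3,  x_6 = 4,  x_7 = 0,  x_8 = 2,  x_9 = 3,  x_{10} = 3,  x_{11} = 1,  x_{12} = 3,  x_{13} = 0,  x_{14} = 4,  x_{15} = 1,  x_{16} = 1,  x_{17} = 2,  x_{18} = 1,  x_{19} = 0,  x_{20} = 3,  x_{21} = 2,  x_{22} = 2,  x_{23} = 4,  x_{24} = 2,  x_{25} = 0,  x_{26} = 1.
Since (x_{25}, x_{26}) = (x_1, x_2) = (0, 1) (two consecutive terms determine the rest), the sequence is periodic with period 24.
So x_{274} = x_{1 + ((274-1) mod 24)} = x_{10} = 3.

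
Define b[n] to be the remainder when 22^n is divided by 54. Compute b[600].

46

We have b[1] = 22; b[2] = 52; b[3] = 10; b[4] = 4; b[5] = 34; b[6] = 46; b[7] = 40; b[8] = 16; b[9] = 28; b[10] = 22.
Since b[10] = b[1] = 22, the sequence is periodic with period 9.
(600 - 1) mod 9 = 5, so b[600] = b[6] = 46.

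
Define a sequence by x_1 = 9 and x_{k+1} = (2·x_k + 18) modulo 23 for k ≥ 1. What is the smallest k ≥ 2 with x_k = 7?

11

We have x_1 = 9, x_2 = 13, x_3 = 21, x_4 = 14, x_5 = 0, x_6 = 18, x_7 = 8, x_8 = 11, x_9 = 17, x_{10} = 6, x_{11} = 7, x_{12} = 9.
The sequence repeats with period 11.
The value 7 first appears (with k ≥ 2) at x_{11}.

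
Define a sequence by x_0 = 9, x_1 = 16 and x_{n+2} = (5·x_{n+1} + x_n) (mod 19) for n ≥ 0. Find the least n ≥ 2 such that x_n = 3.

14

Computing terms: x_0 = 9, x_1 = 16, x_2 = 13, x_3 = 5, x_4 = 0, x_5 = 5, x_6 = 6, x_7 = 16, x_8 = 10, x_9 = 9, x_{10} = 17, x_{11} = 18, x_{12} = 12, x_{13} = 2, x_{14} = 3, x_{15} = 17, x_{16} = 12, x_{17} = 1, x_{18} = 17, x_{19} = 10, x_{20} = 10, x_{21} = 3, x_{22} = 6, x_{23} = 14, x_{24} = 0, x_{25} = 14, x_{26} = 13, x_{27} = 3, x_{28} = 9, x_{29} = 10, x_{30} = 2, x_{31} = 1, x_{32} = 7, x_{33} = 17, x_{34} = 16, x_{35} = 2, x_{36} = 7, x_{37} = 18, x_{38} = 2, x_{39} = 9, x_{40} = 9, x_{41} = 16.
Since (x_{40}, x_{41}) = (x_0, x_1) = (9, 16) (two consecutive terms determine the rest), the sequence is periodic with period 40.
The value 3 first appears (with n ≥ 2) at x_{14}.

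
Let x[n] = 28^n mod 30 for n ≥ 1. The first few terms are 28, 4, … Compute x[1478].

We have x[1] = 28, x[2] = 4, x[3] = 22, x[4] = 16, x[5] = 28.
Since x[5] = x[1] = 28, the sequence is periodic with period 4.
(1478 - 1) mod 4 = 1, so x[1478] = x[2] = 4.

4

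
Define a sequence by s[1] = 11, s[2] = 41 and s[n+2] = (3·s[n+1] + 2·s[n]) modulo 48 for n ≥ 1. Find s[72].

37

We have s[1] = 11; s[2] = 41; s[3] = 1; s[4] = 37; s[5] = 17; s[6] = 29; s[7] = 25; s[8] = 37; s[9] = 17.
Since (s[8], s[9]) = (s[4], s[5]) = (37, 17) (two consecutive terms determine the rest), the sequence is eventually periodic: after a pre-period of length 3 it cycles with period 4.
For n ≥ 4, s[n] depends only on (n - 4) mod 4. (72 - 4) mod 4 = 0, so s[72] = s[4] = 37.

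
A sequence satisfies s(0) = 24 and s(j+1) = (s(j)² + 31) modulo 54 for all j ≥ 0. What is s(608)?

Listing terms: s(0) = 24; s(1) = 13; s(2) = 38; s(3) = 17; s(4) = 50; s(5) = 47; s(6) = 26; s(7) = 5; s(8) = 2; s(9) = 35; s(10) = 14; s(11) = 11; s(12) = 44; s(13) = 23; s(14) = 20; s(15) = 53; s(16) = 32; s(17) = 29; s(18) = 8; s(19) = 41; s(20) = 38.
Since s(20) = s(2) = 38, the sequence is eventually periodic: after a pre-period of length 2 it cycles with period 18.
For j ≥ 2, s(j) depends only on (j - 2) mod 18. (608 - 2) mod 18 = 12, so s(608) = s(14) = 20.

20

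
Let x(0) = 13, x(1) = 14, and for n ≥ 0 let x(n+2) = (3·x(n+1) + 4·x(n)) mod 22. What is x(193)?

8

Listing terms: x(0) = 13,  x(1) = 14,  x(2) = 6,  x(3) = 8,  x(4) = 4,  x(5) = 0,  x(6) = 16,  x(7) = 4,  x(8) = 10,  x(9) = 2,  x(10) = 2,  x(11) = 14,  x(12) = 6.
Since (x(11), x(12)) = (x(1), x(2)) = (14, 6) (two consecutive terms determine the rest), the sequence is eventually periodic: after a pre-period of length 1 it cycles with period 10.
For n ≥ 1, x(n) depends only on (n - 1) mod 10. (193 - 1) mod 10 = 2, so x(193) = x(3) = 8.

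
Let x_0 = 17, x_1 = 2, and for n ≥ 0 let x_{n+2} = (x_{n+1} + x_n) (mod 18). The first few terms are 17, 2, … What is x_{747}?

We have x_0 = 17,  x_1 = 2,  x_2 = 1,  x_3 = 3,  x_4 = 4,  x_5 = 7,  x_6 = 11,  x_7 = 0,  x_8 = 11,  x_9 = 11,  x_{10} = 4,  x_{11} = 15,  x_{12} = 1,  x_{13} = 16,  x_{14} = 17,  x_{15} = 15,  x_{16} = 14,  x_{17} = 11,  x_{18} = 7,  x_{19} = 0,  x_{20} = 7,  x_{21} = 7,  x_{22} = 14,  x_{23} = 3,  x_{24} = 17,  x_{25} = 2.
The sequence repeats with period 24.
So x_{747} = x_{0 + ((747-0) mod 24)} = x_3 = 3.

3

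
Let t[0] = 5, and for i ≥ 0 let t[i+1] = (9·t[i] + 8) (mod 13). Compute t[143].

Computing terms: t[0] = 5; t[1] = 1; t[2] = 4; t[3] = 5.
The sequence repeats with period 3.
So t[143] = t[0 + ((143-0) mod 3)] = t[2] = 4.

4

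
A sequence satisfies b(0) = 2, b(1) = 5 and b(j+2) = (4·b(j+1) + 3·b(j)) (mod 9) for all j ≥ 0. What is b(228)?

2

b(0) = 2, b(1) = 5, b(2) = 8, b(3) = 2, b(4) = 5.
The sequence repeats with period 3.
(228 - 0) mod 3 = 0, so b(228) = b(0) = 2.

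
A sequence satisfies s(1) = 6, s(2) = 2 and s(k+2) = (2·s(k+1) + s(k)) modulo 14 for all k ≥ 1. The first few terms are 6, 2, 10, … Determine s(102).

4

s(1) = 6, s(2) = 2, s(3) = 10, s(4) = 8, s(5) = 12, s(6) = 4, s(7) = 6, s(8) = 2.
Since (s(7), s(8)) = (s(1), s(2)) = (6, 2) (two consecutive terms determine the rest), the sequence is periodic with period 6.
So s(102) = s(1 + ((102-1) mod 6)) = s(6) = 4.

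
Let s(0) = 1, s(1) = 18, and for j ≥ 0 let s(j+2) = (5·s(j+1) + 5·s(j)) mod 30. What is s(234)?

Computing terms: s(0) = 1, s(1) = 18, s(2) = 5, s(3) = 25, s(4) = 0, s(5) = 5, s(6) = 25.
Since (s(5), s(6)) = (s(2), s(3)) = (5, 25) (two consecutive terms determine the rest), the sequence is eventually periodic: after a pre-period of length 2 it cycles with period 3.
For j ≥ 2, s(j) depends only on (j - 2) mod 3. (234 - 2) mod 3 = 1, so s(234) = s(3) = 25.

25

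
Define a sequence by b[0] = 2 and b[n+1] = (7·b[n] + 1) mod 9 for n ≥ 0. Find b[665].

b[0] = 2,  b[1] = 6,  b[2] = 7,  b[3] = 5,  b[4] = 0,  b[5] = 1,  b[6] = 8,  b[7] = 3,  b[8] = 4,  b[9] = 2.
Since b[9] = b[0] = 2, the sequence is periodic with period 9.
So b[665] = b[0 + ((665-0) mod 9)] = b[8] = 4.

4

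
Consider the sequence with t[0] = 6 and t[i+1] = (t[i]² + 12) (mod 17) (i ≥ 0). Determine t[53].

t[0] = 6, t[1] = 14, t[2] = 4, t[3] = 11, t[4] = 14.
Since t[4] = t[1] = 14, the sequence is eventually periodic: after a pre-period of length 1 it cycles with period 3.
For i ≥ 1, t[i] depends only on (i - 1) mod 3. (53 - 1) mod 3 = 1, so t[53] = t[2] = 4.

4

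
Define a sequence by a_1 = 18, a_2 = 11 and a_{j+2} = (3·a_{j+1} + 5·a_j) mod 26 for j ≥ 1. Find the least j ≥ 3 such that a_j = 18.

Computing terms: a_1 = 18; a_2 = 11; a_3 = 19; a_4 = 8; a_5 = 15; a_6 = 7; a_7 = 18; a_8 = 11.
The sequence repeats with period 6.
The value 18 next appears (with j ≥ 3) at a_7.

7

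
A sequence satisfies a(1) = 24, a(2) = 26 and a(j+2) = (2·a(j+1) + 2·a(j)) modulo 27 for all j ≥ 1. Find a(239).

We have a(1) = 24, a(2) = 26, a(3) = 19, a(4) = 9, a(5) = 2, a(6) = 22, a(7) = 21, a(8) = 5, a(9) = 25, a(10) = 6, a(11) = 8, a(12) = 1, a(13) = 18, a(14) = 11, a(15) = 4, a(16) = 3, a(17) = 14, a(18) = 7, a(19) = 15, a(20) = 17, a(21) = 10, a(22) = 0, a(23) = 20, a(24) = 13, a(25) = 12, a(26) = 23, a(27) = 16, a(28) = 24, a(29) = 26.
Since (a(28), a(29)) = (a(1), a(2)) = (24, 26) (two consecutive terms determine the rest), the sequence is periodic with period 27.
So a(239) = a(1 + ((239-1) mod 27)) = a(23) = 20.

20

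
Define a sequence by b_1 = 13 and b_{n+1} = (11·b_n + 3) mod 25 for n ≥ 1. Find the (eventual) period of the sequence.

Listing terms: b_1 = 13,  b_2 = 21,  b_3 = 9,  b_4 = 2,  b_5 = 0,  b_6 = 3,  b_7 = 11,  b_8 = 24,  b_9 = 17,  b_{10} = 15,  b_{11} = 18,  b_{12} = 1,  b_{13} = 14,  b_{14} = 7,  b_{15} = 5,  b_{16} = 8,  b_{17} = 16,  b_{18} = 4,  b_{19} = 22,  b_{20} = 20,  b_{21} = 23,  b_{22} = 6,  b_{23} = 19,  b_{24} = 12,  b_{25} = 10,  b_{26} = 13.
Since b_{26} = b_1 = 13, the sequence is periodic with period 25.

25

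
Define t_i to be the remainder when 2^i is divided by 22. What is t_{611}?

2

Computing terms: t_0 = 1,  t_1 = 2,  t_2 = 4,  t_3 = 8,  t_4 = 16,  t_5 = 10,  t_6 = 20,  t_7 = 18,  t_8 = 14,  t_9 = 6,  t_{10} = 12,  t_{11} = 2.
Since t_{11} = t_1 = 2, the sequence is eventually periodic: after a pre-period of length 1 it cycles with period 10.
For i ≥ 1, t_i depends only on (i - 1) mod 10. (611 - 1) mod 10 = 0, so t_{611} = t_1 = 2.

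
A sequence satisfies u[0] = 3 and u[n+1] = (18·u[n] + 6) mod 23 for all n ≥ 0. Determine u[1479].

We have u[0] = 3; u[1] = 14; u[2] = 5; u[3] = 4; u[4] = 9; u[5] = 7; u[6] = 17; u[7] = 13; u[8] = 10; u[9] = 2; u[10] = 19; u[11] = 3.
Since u[11] = u[0] = 3, the sequence is periodic with period 11.
So u[1479] = u[0 + ((1479-0) mod 11)] = u[5] = 7.

7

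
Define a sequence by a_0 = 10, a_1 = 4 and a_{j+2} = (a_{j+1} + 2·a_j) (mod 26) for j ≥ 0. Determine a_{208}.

2

We have a_0 = 10; a_1 = 4; a_2 = 24; a_3 = 6; a_4 = 2; a_5 = 14; a_6 = 18; a_7 = 20; a_8 = 4; a_9 = 18; a_{10} = 0; a_{11} = 10; a_{12} = 10; a_{13} = 4.
Since (a_{12}, a_{13}) = (a_0, a_1) = (10, 4) (two consecutive terms determine the rest), the sequence is periodic with period 12.
So a_{208} = a_{0 + ((208-0) mod 12)} = a_4 = 2.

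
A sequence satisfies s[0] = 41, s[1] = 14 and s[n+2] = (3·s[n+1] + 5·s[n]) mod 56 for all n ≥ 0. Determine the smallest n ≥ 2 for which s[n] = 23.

2

Listing terms: s[0] = 41, s[1] = 14, s[2] = 23, s[3] = 27, s[4] = 28, s[5] = 51, s[6] = 13, s[7] = 14, s[8] = 51, s[9] = 55, s[10] = 28, s[11] = 23, s[12] = 41, s[13] = 14.
Since (s[12], s[13]) = (s[0], s[1]) = (41, 14) (two consecutive terms determine the rest), the sequence is periodic with period 12.
The value 23 first appears (with n ≥ 2) at s[2].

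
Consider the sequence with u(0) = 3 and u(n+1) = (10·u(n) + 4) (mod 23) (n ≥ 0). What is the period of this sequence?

Listing terms: u(0) = 3, u(1) = 11, u(2) = 22, u(3) = 17, u(4) = 13, u(5) = 19, u(6) = 10, u(7) = 12, u(8) = 9, u(9) = 2, u(10) = 1, u(11) = 14, u(12) = 6, u(13) = 18, u(14) = 0, u(15) = 4, u(16) = 21, u(17) = 7, u(18) = 5, u(19) = 8, u(20) = 15, u(21) = 16, u(22) = 3.
Since u(22) = u(0) = 3, the sequence is periodic with period 22.

22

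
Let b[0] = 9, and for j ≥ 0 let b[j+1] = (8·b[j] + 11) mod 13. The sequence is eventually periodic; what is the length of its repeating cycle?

4

Computing terms: b[0] = 9; b[1] = 5; b[2] = 12; b[3] = 3; b[4] = 9.
The sequence repeats with period 4.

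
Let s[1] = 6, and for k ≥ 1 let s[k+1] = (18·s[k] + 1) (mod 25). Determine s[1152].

Listing terms: s[1] = 6; s[2] = 9; s[3] = 13; s[4] = 10; s[5] = 6.
The sequence repeats with period 4.
(1152 - 1) mod 4 = 3, so s[1152] = s[4] = 10.

10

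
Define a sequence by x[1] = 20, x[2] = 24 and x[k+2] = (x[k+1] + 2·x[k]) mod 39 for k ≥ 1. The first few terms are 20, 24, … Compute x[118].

16

We have x[1] = 20; x[2] = 24; x[3] = 25; x[4] = 34; x[5] = 6; x[6] = 35; x[7] = 8; x[8] = 0; x[9] = 16; x[10] = 16; x[11] = 9; x[12] = 2; x[13] = 20; x[14] = 24.
Since (x[13], x[14]) = (x[1], x[2]) = (20, 24) (two consecutive terms determine the rest), the sequence is periodic with period 12.
(118 - 1) mod 12 = 9, so x[118] = x[10] = 16.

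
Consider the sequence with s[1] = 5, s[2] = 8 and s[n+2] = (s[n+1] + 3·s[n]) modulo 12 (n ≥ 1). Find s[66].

Listing terms: s[1] = 5; s[2] = 8; s[3] = 11; s[4] = 11; s[5] = 8; s[6] = 5; s[7] = 5; s[8] = 8.
Since (s[7], s[8]) = (s[1], s[2]) = (5, 8) (two consecutive terms determine the rest), the sequence is periodic with period 6.
(66 - 1) mod 6 = 5, so s[66] = s[6] = 5.

5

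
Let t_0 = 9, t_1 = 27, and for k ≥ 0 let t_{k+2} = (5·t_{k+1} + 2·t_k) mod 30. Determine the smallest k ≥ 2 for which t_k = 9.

3

Computing terms: t_0 = 9,  t_1 = 27,  t_2 = 3,  t_3 = 9,  t_4 = 21,  t_5 = 3,  t_6 = 27,  t_7 = 21,  t_8 = 9,  t_9 = 27.
Since (t_8, t_9) = (t_0, t_1) = (9, 27) (two consecutive terms determine the rest), the sequence is periodic with period 8.
The value 9 first appears (with k ≥ 2) at t_3.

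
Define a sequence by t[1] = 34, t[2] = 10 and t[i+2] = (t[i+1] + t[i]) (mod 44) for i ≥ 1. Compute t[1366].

Listing terms: t[1] = 34; t[2] = 10; t[3] = 0; t[4] = 10; t[5] = 10; t[6] = 20; t[7] = 30; t[8] = 6; t[9] = 36; t[10] = 42; t[11] = 34; t[12] = 32; t[13] = 22; t[14] = 10; t[15] = 32; t[16] = 42; t[17] = 30; t[18] = 28; t[19] = 14; t[20] = 42; t[21] = 12; t[22] = 10; t[23] = 22; t[24] = 32; t[25] = 10; t[26] = 42; t[27] = 8; t[28] = 6; t[29] = 14; t[30] = 20; t[31] = 34; t[32] = 10.
The sequence repeats with period 30.
(1366 - 1) mod 30 = 15, so t[1366] = t[16] = 42.

42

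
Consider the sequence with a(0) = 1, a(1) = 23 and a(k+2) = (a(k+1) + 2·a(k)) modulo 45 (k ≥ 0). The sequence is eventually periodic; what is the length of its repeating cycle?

We have a(0) = 1; a(1) = 23; a(2) = 25; a(3) = 26; a(4) = 31; a(5) = 38; a(6) = 10; a(7) = 41; a(8) = 16; a(9) = 8; a(10) = 40; a(11) = 11; a(12) = 1; a(13) = 23.
The sequence repeats with period 12.

12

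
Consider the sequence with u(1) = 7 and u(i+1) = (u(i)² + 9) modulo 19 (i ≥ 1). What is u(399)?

10

u(1) = 7; u(2) = 1; u(3) = 10; u(4) = 14; u(5) = 15; u(6) = 6; u(7) = 7.
Since u(7) = u(1) = 7, the sequence is periodic with period 6.
So u(399) = u(1 + ((399-1) mod 6)) = u(3) = 10.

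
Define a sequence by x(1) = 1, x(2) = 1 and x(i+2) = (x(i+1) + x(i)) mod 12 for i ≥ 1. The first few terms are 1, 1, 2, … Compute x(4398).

x(1) = 1; x(2) = 1; x(3) = 2; x(4) = 3; x(5) = 5; x(6) = 8; x(7) = 1; x(8) = 9; x(9) = 10; x(10) = 7; x(11) = 5; x(12) = 0; x(13) = 5; x(14) = 5; x(15) = 10; x(16) = 3; x(17) = 1; x(18) = 4; x(19) = 5; x(20) = 9; x(21) = 2; x(22) = 11; x(23) = 1; x(24) = 0; x(25) = 1; x(26) = 1.
The sequence repeats with period 24.
So x(4398) = x(1 + ((4398-1) mod 24)) = x(6) = 8.

8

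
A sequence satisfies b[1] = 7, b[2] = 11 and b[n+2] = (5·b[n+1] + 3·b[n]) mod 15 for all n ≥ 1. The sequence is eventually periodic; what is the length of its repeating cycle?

8

Listing terms: b[1] = 7,  b[2] = 11,  b[3] = 1,  b[4] = 8,  b[5] = 13,  b[6] = 14,  b[7] = 4,  b[8] = 2,  b[9] = 7,  b[10] = 11.
Since (b[9], b[10]) = (b[1], b[2]) = (7, 11) (two consecutive terms determine the rest), the sequence is periodic with period 8.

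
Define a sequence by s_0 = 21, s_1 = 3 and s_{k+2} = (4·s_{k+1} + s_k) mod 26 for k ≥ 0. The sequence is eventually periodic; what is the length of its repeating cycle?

We have s_0 = 21, s_1 = 3, s_2 = 7, s_3 = 5, s_4 = 1, s_5 = 9, s_6 = 11, s_7 = 1, s_8 = 15, s_9 = 9, s_{10} = 25, s_{11} = 5, s_{12} = 19, s_{13} = 3, s_{14} = 5, s_{15} = 23, s_{16} = 19, s_{17} = 21, s_{18} = 25, s_{19} = 17, s_{20} = 15, s_{21} = 25, s_{22} = 11, s_{23} = 17, s_{24} = 1, s_{25} = 21, s_{26} = 7, s_{27} = 23, s_{28} = 21, s_{29} = 3.
The sequence repeats with period 28.

28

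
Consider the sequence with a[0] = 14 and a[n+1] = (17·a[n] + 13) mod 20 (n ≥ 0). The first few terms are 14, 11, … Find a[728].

14

We have a[0] = 14, a[1] = 11, a[2] = 0, a[3] = 13, a[4] = 14.
The sequence repeats with period 4.
(728 - 0) mod 4 = 0, so a[728] = a[0] = 14.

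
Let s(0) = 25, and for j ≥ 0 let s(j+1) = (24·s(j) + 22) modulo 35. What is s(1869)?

s(0) = 25, s(1) = 27, s(2) = 5, s(3) = 2, s(4) = 0, s(5) = 22, s(6) = 25.
The sequence repeats with period 6.
(1869 - 0) mod 6 = 3, so s(1869) = s(3) = 2.

2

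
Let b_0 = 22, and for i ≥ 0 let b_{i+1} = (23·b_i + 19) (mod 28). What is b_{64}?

Listing terms: b_0 = 22; b_1 = 21; b_2 = 26; b_3 = 1; b_4 = 14; b_5 = 5; b_6 = 22.
Since b_6 = b_0 = 22, the sequence is periodic with period 6.
(64 - 0) mod 6 = 4, so b_{64} = b_4 = 14.

14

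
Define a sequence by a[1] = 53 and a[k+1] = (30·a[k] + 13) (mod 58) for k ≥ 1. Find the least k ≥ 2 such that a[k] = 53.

30

a[1] = 53, a[2] = 37, a[3] = 21, a[4] = 5, a[5] = 47, a[6] = 31, a[7] = 15, a[8] = 57, a[9] = 41, a[10] = 25, a[11] = 9, a[12] = 51, a[13] = 35, a[14] = 19, a[15] = 3, a[16] = 45, a[17] = 29, a[18] = 13, a[19] = 55, a[20] = 39, a[21] = 23, a[22] = 7, a[23] = 49, a[24] = 33, a[25] = 17, a[26] = 1, a[27] = 43, a[28] = 27, a[29] = 11, a[30] = 53.
The sequence repeats with period 29.
The value 53 next appears (with k ≥ 2) at a[30].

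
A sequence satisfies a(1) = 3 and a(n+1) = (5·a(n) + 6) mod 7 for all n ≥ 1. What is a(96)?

5

We have a(1) = 3, a(2) = 0, a(3) = 6, a(4) = 1, a(5) = 4, a(6) = 5, a(7) = 3.
The sequence repeats with period 6.
So a(96) = a(1 + ((96-1) mod 6)) = a(6) = 5.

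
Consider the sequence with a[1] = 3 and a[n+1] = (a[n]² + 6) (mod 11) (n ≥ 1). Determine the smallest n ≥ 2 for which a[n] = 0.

3

Computing terms: a[1] = 3,  a[2] = 4,  a[3] = 0,  a[4] = 6,  a[5] = 9,  a[6] = 10,  a[7] = 7,  a[8] = 0.
Since a[8] = a[3] = 0, the sequence is eventually periodic: after a pre-period of length 2 it cycles with period 5.
The value 0 first appears (with n ≥ 2) at a[3].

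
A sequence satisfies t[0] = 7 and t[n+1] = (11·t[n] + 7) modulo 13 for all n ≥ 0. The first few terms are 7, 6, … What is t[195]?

We have t[0] = 7; t[1] = 6; t[2] = 8; t[3] = 4; t[4] = 12; t[5] = 9; t[6] = 2; t[7] = 3; t[8] = 1; t[9] = 5; t[10] = 10; t[11] = 0; t[12] = 7.
The sequence repeats with period 12.
So t[195] = t[0 + ((195-0) mod 12)] = t[3] = 4.

4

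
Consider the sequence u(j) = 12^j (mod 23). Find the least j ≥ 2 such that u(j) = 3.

3

We have u(1) = 12; u(2) = 6; u(3) = 3; u(4) = 13; u(5) = 18; u(6) = 9; u(7) = 16; u(8) = 8; u(9) = 4; u(10) = 2; u(11) = 1; u(12) = 12.
Since u(12) = u(1) = 12, the sequence is periodic with period 11.
The value 3 first appears (with j ≥ 2) at u(3).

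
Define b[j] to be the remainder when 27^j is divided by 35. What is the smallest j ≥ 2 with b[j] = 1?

Listing terms: b[1] = 27,  b[2] = 29,  b[3] = 13,  b[4] = 1,  b[5] = 27.
Since b[5] = b[1] = 27, the sequence is periodic with period 4.
The value 1 first appears (with j ≥ 2) at b[4].

4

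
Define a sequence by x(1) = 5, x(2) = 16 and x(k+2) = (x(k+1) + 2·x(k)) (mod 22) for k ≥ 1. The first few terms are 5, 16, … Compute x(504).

Computing terms: x(1) = 5,  x(2) = 16,  x(3) = 4,  x(4) = 14,  x(5) = 0,  x(6) = 6,  x(7) = 6,  x(8) = 18,  x(9) = 8,  x(10) = 0,  x(11) = 16,  x(12) = 16,  x(13) = 4.
Since (x(12), x(13)) = (x(2), x(3)) = (16, 4) (two consecutive terms determine the rest), the sequence is eventually periodic: after a pre-period of length 1 it cycles with period 10.
For k ≥ 2, x(k) depends only on (k - 2) mod 10. (504 - 2) mod 10 = 2, so x(504) = x(4) = 14.

14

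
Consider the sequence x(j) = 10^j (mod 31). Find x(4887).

4

We have x(0) = 1; x(1) = 10; x(2) = 7; x(3) = 8; x(4) = 18; x(5) = 25; x(6) = 2; x(7) = 20; x(8) = 14; x(9) = 16; x(10) = 5; x(11) = 19; x(12) = 4; x(13) = 9; x(14) = 28; x(15) = 1.
The sequence repeats with period 15.
(4887 - 0) mod 15 = 12, so x(4887) = x(12) = 4.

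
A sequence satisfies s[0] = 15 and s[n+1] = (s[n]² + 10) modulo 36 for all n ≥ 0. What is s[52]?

Listing terms: s[0] = 15, s[1] = 19, s[2] = 11, s[3] = 23, s[4] = 35, s[5] = 11.
Since s[5] = s[2] = 11, the sequence is eventually periodic: after a pre-period of length 2 it cycles with period 3.
For n ≥ 2, s[n] depends only on (n - 2) mod 3. (52 - 2) mod 3 = 2, so s[52] = s[4] = 35.

35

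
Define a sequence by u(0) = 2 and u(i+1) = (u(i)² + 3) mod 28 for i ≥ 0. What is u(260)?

We have u(0) = 2; u(1) = 7; u(2) = 24; u(3) = 19; u(4) = 0; u(5) = 3; u(6) = 12; u(7) = 7.
Since u(7) = u(1) = 7, the sequence is eventually periodic: after a pre-period of length 1 it cycles with period 6.
For i ≥ 1, u(i) depends only on (i - 1) mod 6. (260 - 1) mod 6 = 1, so u(260) = u(2) = 24.

24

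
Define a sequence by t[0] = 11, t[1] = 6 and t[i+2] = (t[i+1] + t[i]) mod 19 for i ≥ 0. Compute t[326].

We have t[0] = 11, t[1] = 6, t[2] = 17, t[3] = 4, t[4] = 2, t[5] = 6, t[6] = 8, t[7] = 14, t[8] = 3, t[9] = 17, t[10] = 1, t[11] = 18, t[12] = 0, t[13] = 18, t[14] = 18, t[15] = 17, t[16] = 16, t[17] = 14, t[18] = 11, t[19] = 6.
The sequence repeats with period 18.
So t[326] = t[0 + ((326-0) mod 18)] = t[2] = 17.

17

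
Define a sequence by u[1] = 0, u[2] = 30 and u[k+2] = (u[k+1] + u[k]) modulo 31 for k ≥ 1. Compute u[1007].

Computing terms: u[1] = 0, u[2] = 30, u[3] = 30, u[4] = 29, u[5] = 28, u[6] = 26, u[7] = 23, u[8] = 18, u[9] = 10, u[10] = 28, u[11] = 7, u[12] = 4, u[13] = 11, u[14] = 15, u[15] = 26, u[16] = 10, u[17] = 5, u[18] = 15, u[19] = 20, u[20] = 4, u[21] = 24, u[22] = 28, u[23] = 21, u[24] = 18, u[25] = 8, u[26] = 26, u[27] = 3, u[28] = 29, u[29] = 1, u[30] = 30, u[31] = 0, u[32] = 30.
The sequence repeats with period 30.
So u[1007] = u[1 + ((1007-1) mod 30)] = u[17] = 5.

5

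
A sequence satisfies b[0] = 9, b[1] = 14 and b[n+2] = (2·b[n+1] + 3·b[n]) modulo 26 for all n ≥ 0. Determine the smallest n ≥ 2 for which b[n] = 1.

Computing terms: b[0] = 9; b[1] = 14; b[2] = 3; b[3] = 22; b[4] = 1; b[5] = 16; b[6] = 9; b[7] = 14.
The sequence repeats with period 6.
The value 1 first appears (with n ≥ 2) at b[4].

4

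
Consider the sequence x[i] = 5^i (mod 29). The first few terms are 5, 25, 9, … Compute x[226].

25

Listing terms: x[1] = 5,  x[2] = 25,  x[3] = 9,  x[4] = 16,  x[5] = 22,  x[6] = 23,  x[7] = 28,  x[8] = 24,  x[9] = 4,  x[10] = 20,  x[11] = 13,  x[12] = 7,  x[13] = 6,  x[14] = 1,  x[15] = 5.
The sequence repeats with period 14.
(226 - 1) mod 14 = 1, so x[226] = x[2] = 25.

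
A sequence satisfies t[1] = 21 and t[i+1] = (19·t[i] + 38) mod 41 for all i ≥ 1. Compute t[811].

4

Computing terms: t[1] = 21, t[2] = 27, t[3] = 18, t[4] = 11, t[5] = 1, t[6] = 16, t[7] = 14, t[8] = 17, t[9] = 33, t[10] = 9, t[11] = 4, t[12] = 32, t[13] = 31, t[14] = 12, t[15] = 20, t[16] = 8, t[17] = 26, t[18] = 40, t[19] = 19, t[20] = 30, t[21] = 34, t[22] = 28, t[23] = 37, t[24] = 3, t[25] = 13, t[26] = 39, t[27] = 0, t[28] = 38, t[29] = 22, t[30] = 5, t[31] = 10, t[32] = 23, t[33] = 24, t[34] = 2, t[35] = 35, t[36] = 6, t[37] = 29, t[38] = 15, t[39] = 36, t[40] = 25, t[41] = 21.
Since t[41] = t[1] = 21, the sequence is periodic with period 40.
(811 - 1) mod 40 = 10, so t[811] = t[11] = 4.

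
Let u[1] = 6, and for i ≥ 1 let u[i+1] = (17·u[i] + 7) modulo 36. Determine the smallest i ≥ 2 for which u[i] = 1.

Computing terms: u[1] = 6,  u[2] = 1,  u[3] = 24,  u[4] = 19,  u[5] = 6.
The sequence repeats with period 4.
The value 1 first appears (with i ≥ 2) at u[2].

2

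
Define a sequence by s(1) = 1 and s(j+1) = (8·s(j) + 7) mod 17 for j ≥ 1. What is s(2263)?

We have s(1) = 1; s(2) = 15; s(3) = 8; s(4) = 3; s(5) = 14; s(6) = 0; s(7) = 7; s(8) = 12; s(9) = 1.
The sequence repeats with period 8.
(2263 - 1) mod 8 = 6, so s(2263) = s(7) = 7.

7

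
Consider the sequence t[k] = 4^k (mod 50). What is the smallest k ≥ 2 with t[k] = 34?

Computing terms: t[1] = 4, t[2] = 16, t[3] = 14, t[4] = 6, t[5] = 24, t[6] = 46, t[7] = 34, t[8] = 36, t[9] = 44, t[10] = 26, t[11] = 4.
The sequence repeats with period 10.
The value 34 first appears (with k ≥ 2) at t[7].

7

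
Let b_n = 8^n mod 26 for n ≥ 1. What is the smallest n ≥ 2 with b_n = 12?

2

We have b_1 = 8, b_2 = 12, b_3 = 18, b_4 = 14, b_5 = 8.
The sequence repeats with period 4.
The value 12 first appears (with n ≥ 2) at b_2.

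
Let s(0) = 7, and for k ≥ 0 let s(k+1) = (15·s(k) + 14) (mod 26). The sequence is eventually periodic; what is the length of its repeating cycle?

Computing terms: s(0) = 7; s(1) = 15; s(2) = 5; s(3) = 11; s(4) = 23; s(5) = 21; s(6) = 17; s(7) = 9; s(8) = 19; s(9) = 13; s(10) = 1; s(11) = 3; s(12) = 7.
Since s(12) = s(0) = 7, the sequence is periodic with period 12.

12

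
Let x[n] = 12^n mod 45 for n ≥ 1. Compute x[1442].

x[1] = 12; x[2] = 9; x[3] = 18; x[4] = 36; x[5] = 27; x[6] = 9.
Since x[6] = x[2] = 9, the sequence is eventually periodic: after a pre-period of length 1 it cycles with period 4.
For n ≥ 2, x[n] depends only on (n - 2) mod 4. (1442 - 2) mod 4 = 0, so x[1442] = x[2] = 9.

9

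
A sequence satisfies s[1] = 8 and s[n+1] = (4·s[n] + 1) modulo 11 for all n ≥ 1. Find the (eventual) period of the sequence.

Computing terms: s[1] = 8,  s[2] = 0,  s[3] = 1,  s[4] = 5,  s[5] = 10,  s[6] = 8.
The sequence repeats with period 5.

5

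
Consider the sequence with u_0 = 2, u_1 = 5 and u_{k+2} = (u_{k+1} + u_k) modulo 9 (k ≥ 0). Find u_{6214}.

8

We have u_0 = 2, u_1 = 5, u_2 = 7, u_3 = 3, u_4 = 1, u_5 = 4, u_6 = 5, u_7 = 0, u_8 = 5, u_9 = 5, u_{10} = 1, u_{11} = 6, u_{12} = 7, u_{13} = 4, u_{14} = 2, u_{15} = 6, u_{16} = 8, u_{17} = 5, u_{18} = 4, u_{19} = 0, u_{20} = 4, u_{21} = 4, u_{22} = 8, u_{23} = 3, u_{24} = 2, u_{25} = 5.
Since (u_{24}, u_{25}) = (u_0, u_1) = (2, 5) (two consecutive terms determine the rest), the sequence is periodic with period 24.
So u_{6214} = u_{0 + ((6214-0) mod 24)} = u_{22} = 8.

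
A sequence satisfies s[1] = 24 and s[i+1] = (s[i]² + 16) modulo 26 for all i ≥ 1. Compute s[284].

We have s[1] = 24,  s[2] = 20,  s[3] = 0,  s[4] = 16,  s[5] = 12,  s[6] = 4,  s[7] = 6,  s[8] = 0.
Since s[8] = s[3] = 0, the sequence is eventually periodic: after a pre-period of length 2 it cycles with period 5.
For i ≥ 3, s[i] depends only on (i - 3) mod 5. (284 - 3) mod 5 = 1, so s[284] = s[4] = 16.

16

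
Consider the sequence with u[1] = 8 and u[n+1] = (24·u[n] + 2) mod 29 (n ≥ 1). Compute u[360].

Computing terms: u[1] = 8; u[2] = 20; u[3] = 18; u[4] = 28; u[5] = 7; u[6] = 25; u[7] = 22; u[8] = 8.
Since u[8] = u[1] = 8, the sequence is periodic with period 7.
(360 - 1) mod 7 = 2, so u[360] = u[3] = 18.

18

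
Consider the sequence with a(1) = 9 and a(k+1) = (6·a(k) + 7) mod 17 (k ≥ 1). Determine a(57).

a(1) = 9; a(2) = 10; a(3) = 16; a(4) = 1; a(5) = 13; a(6) = 0; a(7) = 7; a(8) = 15; a(9) = 12; a(10) = 11; a(11) = 5; a(12) = 3; a(13) = 8; a(14) = 4; a(15) = 14; a(16) = 6; a(17) = 9.
The sequence repeats with period 16.
(57 - 1) mod 16 = 8, so a(57) = a(9) = 12.

12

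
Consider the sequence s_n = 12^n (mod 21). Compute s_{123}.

We have s_0 = 1,  s_1 = 12,  s_2 = 18,  s_3 = 6,  s_4 = 9,  s_5 = 3,  s_6 = 15,  s_7 = 12.
Since s_7 = s_1 = 12, the sequence is eventually periodic: after a pre-period of length 1 it cycles with period 6.
For n ≥ 1, s_n depends only on (n - 1) mod 6. (123 - 1) mod 6 = 2, so s_{123} = s_3 = 6.

6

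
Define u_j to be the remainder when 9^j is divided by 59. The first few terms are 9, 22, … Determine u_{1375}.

17

Listing terms: u_1 = 9, u_2 = 22, u_3 = 21, u_4 = 12, u_5 = 49, u_6 = 28, u_7 = 16, u_8 = 26, u_9 = 57, u_{10} = 41, u_{11} = 15, u_{12} = 17, u_{13} = 35, u_{14} = 20, u_{15} = 3, u_{16} = 27, u_{17} = 7, u_{18} = 4, u_{19} = 36, u_{20} = 29, u_{21} = 25, u_{22} = 48, u_{23} = 19, u_{24} = 53, u_{25} = 5, u_{26} = 45, u_{27} = 51, u_{28} = 46, u_{29} = 1, u_{30} = 9.
The sequence repeats with period 29.
(1375 - 1) mod 29 = 11, so u_{1375} = u_{12} = 17.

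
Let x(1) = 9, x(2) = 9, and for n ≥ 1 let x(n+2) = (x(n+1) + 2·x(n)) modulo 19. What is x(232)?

12

Listing terms: x(1) = 9,  x(2) = 9,  x(3) = 8,  x(4) = 7,  x(5) = 4,  x(6) = 18,  x(7) = 7,  x(8) = 5,  x(9) = 0,  x(10) = 10,  x(11) = 10,  x(12) = 11,  x(13) = 12,  x(14) = 15,  x(15) = 1,  x(16) = 12,  x(17) = 14,  x(18) = 0,  x(19) = 9,  x(20) = 9.
The sequence repeats with period 18.
So x(232) = x(1 + ((232-1) mod 18)) = x(16) = 12.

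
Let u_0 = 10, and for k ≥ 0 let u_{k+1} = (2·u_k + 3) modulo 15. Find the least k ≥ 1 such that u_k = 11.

3

u_0 = 10; u_1 = 8; u_2 = 4; u_3 = 11; u_4 = 10.
Since u_4 = u_0 = 10, the sequence is periodic with period 4.
The value 11 first appears (with k ≥ 1) at u_3.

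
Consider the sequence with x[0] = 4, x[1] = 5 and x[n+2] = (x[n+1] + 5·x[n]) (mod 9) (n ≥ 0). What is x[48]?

4

Computing terms: x[0] = 4, x[1] = 5, x[2] = 7, x[3] = 5, x[4] = 4, x[5] = 2, x[6] = 4, x[7] = 5.
The sequence repeats with period 6.
So x[48] = x[0 + ((48-0) mod 6)] = x[0] = 4.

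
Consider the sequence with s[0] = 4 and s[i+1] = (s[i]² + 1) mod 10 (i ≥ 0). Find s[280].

s[0] = 4; s[1] = 7; s[2] = 0; s[3] = 1; s[4] = 2; s[5] = 5; s[6] = 6; s[7] = 7.
Since s[7] = s[1] = 7, the sequence is eventually periodic: after a pre-period of length 1 it cycles with period 6.
For i ≥ 1, s[i] depends only on (i - 1) mod 6. (280 - 1) mod 6 = 3, so s[280] = s[4] = 2.

2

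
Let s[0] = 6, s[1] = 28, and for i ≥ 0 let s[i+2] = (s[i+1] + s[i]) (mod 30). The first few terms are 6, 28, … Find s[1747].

Listing terms: s[0] = 6, s[1] = 28, s[2] = 4, s[3] = 2, s[4] = 6, s[5] = 8, s[6] = 14, s[7] = 22, s[8] = 6, s[9] = 28.
Since (s[8], s[9]) = (s[0], s[1]) = (6, 28) (two consecutive terms determine the rest), the sequence is periodic with period 8.
So s[1747] = s[0 + ((1747-0) mod 8)] = s[3] = 2.

2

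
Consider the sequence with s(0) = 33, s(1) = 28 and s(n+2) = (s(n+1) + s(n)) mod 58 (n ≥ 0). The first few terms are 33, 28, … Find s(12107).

15

Listing terms: s(0) = 33; s(1) = 28; s(2) = 3; s(3) = 31; s(4) = 34; s(5) = 7; s(6) = 41; s(7) = 48; s(8) = 31; s(9) = 21; s(10) = 52; s(11) = 15; s(12) = 9; s(13) = 24; s(14) = 33; s(15) = 57; s(16) = 32; s(17) = 31; s(18) = 5; s(19) = 36; s(20) = 41; s(21) = 19; s(22) = 2; s(23) = 21; s(24) = 23; s(25) = 44; s(26) = 9; s(27) = 53; s(28) = 4; s(29) = 57; s(30) = 3; s(31) = 2; s(32) = 5; s(33) = 7; s(34) = 12; s(35) = 19; s(36) = 31; s(37) = 50; s(38) = 23; s(39) = 15; s(40) = 38; s(41) = 53; s(42) = 33; s(43) = 28.
Since (s(42), s(43)) = (s(0), s(1)) = (33, 28) (two consecutive terms determine the rest), the sequence is periodic with period 42.
(12107 - 0) mod 42 = 11, so s(12107) = s(11) = 15.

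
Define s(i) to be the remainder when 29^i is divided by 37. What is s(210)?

Computing terms: s(0) = 1,  s(1) = 29,  s(2) = 27,  s(3) = 6,  s(4) = 26,  s(5) = 14,  s(6) = 36,  s(7) = 8,  s(8) = 10,  s(9) = 31,  s(10) = 11,  s(11) = 23,  s(12) = 1.
The sequence repeats with period 12.
(210 - 0) mod 12 = 6, so s(210) = s(6) = 36.

36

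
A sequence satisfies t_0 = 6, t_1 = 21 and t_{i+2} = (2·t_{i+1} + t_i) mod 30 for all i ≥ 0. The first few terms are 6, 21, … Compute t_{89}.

21

t_0 = 6, t_1 = 21, t_2 = 18, t_3 = 27, t_4 = 12, t_5 = 21, t_6 = 24, t_7 = 9, t_8 = 12, t_9 = 3, t_{10} = 18, t_{11} = 9, t_{12} = 6, t_{13} = 21.
The sequence repeats with period 12.
(89 - 0) mod 12 = 5, so t_{89} = t_5 = 21.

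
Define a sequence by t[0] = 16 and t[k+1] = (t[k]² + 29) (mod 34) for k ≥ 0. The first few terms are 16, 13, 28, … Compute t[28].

We have t[0] = 16; t[1] = 13; t[2] = 28; t[3] = 31; t[4] = 4; t[5] = 11; t[6] = 14; t[7] = 21; t[8] = 28.
Since t[8] = t[2] = 28, the sequence is eventually periodic: after a pre-period of length 2 it cycles with period 6.
For k ≥ 2, t[k] depends only on (k - 2) mod 6. (28 - 2) mod 6 = 2, so t[28] = t[4] = 4.

4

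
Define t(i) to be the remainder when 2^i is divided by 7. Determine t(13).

2

Computing terms: t(1) = 2; t(2) = 4; t(3) = 1; t(4) = 2.
The sequence repeats with period 3.
(13 - 1) mod 3 = 0, so t(13) = t(1) = 2.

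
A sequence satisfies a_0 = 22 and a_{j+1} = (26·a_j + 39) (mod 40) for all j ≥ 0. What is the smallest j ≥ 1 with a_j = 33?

Computing terms: a_0 = 22,  a_1 = 11,  a_2 = 5,  a_3 = 9,  a_4 = 33,  a_5 = 17,  a_6 = 1,  a_7 = 25,  a_8 = 9.
Since a_8 = a_3 = 9, the sequence is eventually periodic: after a pre-period of length 3 it cycles with period 5.
The value 33 first appears (with j ≥ 1) at a_4.

4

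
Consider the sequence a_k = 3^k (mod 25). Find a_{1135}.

Listing terms: a_1 = 3; a_2 = 9; a_3 = 2; a_4 = 6; a_5 = 18; a_6 = 4; a_7 = 12; a_8 = 11; a_9 = 8; a_{10} = 24; a_{11} = 22; a_{12} = 16; a_{13} = 23; a_{14} = 19; a_{15} = 7; a_{16} = 21; a_{17} = 13; a_{18} = 14; a_{19} = 17; a_{20} = 1; a_{21} = 3.
Since a_{21} = a_1 = 3, the sequence is periodic with period 20.
(1135 - 1) mod 20 = 14, so a_{1135} = a_{15} = 7.

7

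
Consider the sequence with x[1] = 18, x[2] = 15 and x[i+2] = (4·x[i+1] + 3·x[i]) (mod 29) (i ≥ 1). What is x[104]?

x[1] = 18; x[2] = 15; x[3] = 27; x[4] = 8; x[5] = 26; x[6] = 12; x[7] = 10; x[8] = 18; x[9] = 15.
Since (x[8], x[9]) = (x[1], x[2]) = (18, 15) (two consecutive terms determine the rest), the sequence is periodic with period 7.
So x[104] = x[1 + ((104-1) mod 7)] = x[6] = 12.

12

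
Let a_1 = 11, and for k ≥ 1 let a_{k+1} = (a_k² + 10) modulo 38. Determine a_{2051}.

15

We have a_1 = 11, a_2 = 17, a_3 = 33, a_4 = 35, a_5 = 19, a_6 = 29, a_7 = 15, a_8 = 7, a_9 = 21, a_{10} = 33.
Since a_{10} = a_3 = 33, the sequence is eventually periodic: after a pre-period of length 2 it cycles with period 7.
For k ≥ 3, a_k depends only on (k - 3) mod 7. (2051 - 3) mod 7 = 4, so a_{2051} = a_7 = 15.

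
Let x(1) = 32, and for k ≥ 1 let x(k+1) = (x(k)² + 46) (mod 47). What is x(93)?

6

Computing terms: x(1) = 32,  x(2) = 36,  x(3) = 26,  x(4) = 17,  x(5) = 6,  x(6) = 35,  x(7) = 2,  x(8) = 3,  x(9) = 8,  x(10) = 16,  x(11) = 20,  x(12) = 23,  x(13) = 11,  x(14) = 26.
Since x(14) = x(3) = 26, the sequence is eventually periodic: after a pre-period of length 2 it cycles with period 11.
For k ≥ 3, x(k) depends only on (k - 3) mod 11. (93 - 3) mod 11 = 2, so x(93) = x(5) = 6.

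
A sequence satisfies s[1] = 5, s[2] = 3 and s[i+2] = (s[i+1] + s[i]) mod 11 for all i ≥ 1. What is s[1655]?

We have s[1] = 5,  s[2] = 3,  s[3] = 8,  s[4] = 0,  s[5] = 8,  s[6] = 8,  s[7] = 5,  s[8] = 2,  s[9] = 7,  s[10] = 9,  s[11] = 5,  s[12] = 3.
Since (s[11], s[12]) = (s[1], s[2]) = (5, 3) (two consecutive terms determine the rest), the sequence is periodic with period 10.
So s[1655] = s[1 + ((1655-1) mod 10)] = s[5] = 8.

8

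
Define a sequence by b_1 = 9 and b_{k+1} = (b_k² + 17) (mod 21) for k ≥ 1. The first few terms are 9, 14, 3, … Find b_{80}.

14

Computing terms: b_1 = 9; b_2 = 14; b_3 = 3; b_4 = 5; b_5 = 0; b_6 = 17; b_7 = 12; b_8 = 14.
Since b_8 = b_2 = 14, the sequence is eventually periodic: after a pre-period of length 1 it cycles with period 6.
For k ≥ 2, b_k depends only on (k - 2) mod 6. (80 - 2) mod 6 = 0, so b_{80} = b_2 = 14.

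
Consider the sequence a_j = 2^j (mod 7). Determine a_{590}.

4

Computing terms: a_1 = 2, a_2 = 4, a_3 = 1, a_4 = 2.
The sequence repeats with period 3.
So a_{590} = a_{1 + ((590-1) mod 3)} = a_2 = 4.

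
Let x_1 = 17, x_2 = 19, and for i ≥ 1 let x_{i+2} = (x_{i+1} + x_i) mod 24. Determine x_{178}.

Listing terms: x_1 = 17; x_2 = 19; x_3 = 12; x_4 = 7; x_5 = 19; x_6 = 2; x_7 = 21; x_8 = 23; x_9 = 20; x_{10} = 19; x_{11} = 15; x_{12} = 10; x_{13} = 1; x_{14} = 11; x_{15} = 12; x_{16} = 23; x_{17} = 11; x_{18} = 10; x_{19} = 21; x_{20} = 7; x_{21} = 4; x_{22} = 11; x_{23} = 15; x_{24} = 2; x_{25} = 17; x_{26} = 19.
The sequence repeats with period 24.
So x_{178} = x_{1 + ((178-1) mod 24)} = x_{10} = 19.

19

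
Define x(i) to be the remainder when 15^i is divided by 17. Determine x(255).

8

We have x(0) = 1,  x(1) = 15,  x(2) = 4,  x(3) = 9,  x(4) = 16,  x(5) = 2,  x(6) = 13,  x(7) = 8,  x(8) = 1.
Since x(8) = x(0) = 1, the sequence is periodic with period 8.
So x(255) = x(0 + ((255-0) mod 8)) = x(7) = 8.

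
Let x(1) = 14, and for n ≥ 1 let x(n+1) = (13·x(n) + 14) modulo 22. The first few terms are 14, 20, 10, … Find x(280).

Computing terms: x(1) = 14; x(2) = 20; x(3) = 10; x(4) = 12; x(5) = 16; x(6) = 2; x(7) = 18; x(8) = 6; x(9) = 4; x(10) = 0; x(11) = 14.
Since x(11) = x(1) = 14, the sequence is periodic with period 10.
(280 - 1) mod 10 = 9, so x(280) = x(10) = 0.

0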